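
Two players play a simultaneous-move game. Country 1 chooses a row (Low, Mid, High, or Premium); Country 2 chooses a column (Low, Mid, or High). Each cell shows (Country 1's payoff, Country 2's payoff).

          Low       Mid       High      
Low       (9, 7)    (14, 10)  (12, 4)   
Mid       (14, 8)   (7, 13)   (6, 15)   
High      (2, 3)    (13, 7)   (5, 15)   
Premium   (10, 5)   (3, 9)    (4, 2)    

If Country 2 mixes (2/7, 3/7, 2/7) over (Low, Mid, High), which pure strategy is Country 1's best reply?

Compute Country 1's expected payoff from each pure strategy against the given mix.
Low: (2/7)·9 + (3/7)·14 + (2/7)·12 = 12
Mid: (2/7)·14 + (3/7)·7 + (2/7)·6 = 61/7
High: (2/7)·2 + (3/7)·13 + (2/7)·5 = 53/7
Premium: (2/7)·10 + (3/7)·3 + (2/7)·4 = 37/7
Highest expected payoff is 12, from Low.

Low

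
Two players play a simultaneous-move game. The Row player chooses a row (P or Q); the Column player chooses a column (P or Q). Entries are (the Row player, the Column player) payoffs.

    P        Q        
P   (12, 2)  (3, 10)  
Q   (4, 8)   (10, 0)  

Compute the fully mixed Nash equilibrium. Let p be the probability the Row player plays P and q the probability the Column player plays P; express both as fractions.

p = 1/2, q = 7/15

In a mixed NE each player is indifferent between their pure strategies, so the opponent's mix sets the indifference.
The Column player indifferent between P and Q: p·2 + (1−p)·8 = p·10 + (1−p)·0 ⟹ 8 + (-6)p = 0 + 10p ⟹ p = 1/2.
The Row player indifferent between P and Q: q·12 + (1−q)·3 = q·4 + (1−q)·10 ⟹ 3 + 9q = 10 + (-6)q ⟹ q = 7/15.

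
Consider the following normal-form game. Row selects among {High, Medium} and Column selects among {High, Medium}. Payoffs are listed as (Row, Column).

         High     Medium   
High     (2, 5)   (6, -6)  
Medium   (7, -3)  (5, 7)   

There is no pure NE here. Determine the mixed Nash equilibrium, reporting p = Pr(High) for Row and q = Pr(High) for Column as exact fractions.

Each player's mixing probability is pinned down by making the *other* player indifferent.
Column indifferent between High and Medium: p·5 + (1−p)·(-3) = p·(-6) + (1−p)·7 ⟹ (-3) + 8p = 7 + (-13)p ⟹ p = 10/21.
Row indifferent between High and Medium: q·2 + (1−q)·6 = q·7 + (1−q)·5 ⟹ 6 + (-4)q = 5 + 2q ⟹ q = 1/6.

p = 10/21, q = 1/6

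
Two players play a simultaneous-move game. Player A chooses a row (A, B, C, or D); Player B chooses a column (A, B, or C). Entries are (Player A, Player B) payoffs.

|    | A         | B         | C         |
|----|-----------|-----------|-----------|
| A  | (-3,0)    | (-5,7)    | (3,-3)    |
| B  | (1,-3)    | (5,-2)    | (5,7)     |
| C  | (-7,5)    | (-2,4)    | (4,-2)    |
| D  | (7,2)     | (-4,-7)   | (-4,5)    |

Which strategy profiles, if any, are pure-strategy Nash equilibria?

Check mutual best responses: a cell is a NE iff neither player can gain by unilaterally deviating.
Player A's best responses — vs A: D (payoff 7); vs B: B (payoff 5); vs C: B (payoff 5).
Player B's best responses — vs A: B (payoff 7); vs B: C (payoff 7); vs C: A (payoff 5); vs D: C (payoff 5).
The only mutual best response is (B, C); neither player gains by switching there.

(B, C)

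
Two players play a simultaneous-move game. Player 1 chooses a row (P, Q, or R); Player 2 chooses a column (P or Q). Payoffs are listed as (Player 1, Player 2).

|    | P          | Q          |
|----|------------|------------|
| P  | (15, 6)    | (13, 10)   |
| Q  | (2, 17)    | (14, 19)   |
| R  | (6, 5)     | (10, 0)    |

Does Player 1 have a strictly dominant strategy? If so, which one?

None

A strategy is strictly dominant if it gives Player 1 a strictly higher payoff than every other strategy, against every choice by the opponent.
P is not dominant: against Q, Q gives 14 > 13.
Q is not dominant: against P, P gives 15 > 2.
R is not dominant: against P, P gives 15 > 6.
No single strategy is best against every opponent action.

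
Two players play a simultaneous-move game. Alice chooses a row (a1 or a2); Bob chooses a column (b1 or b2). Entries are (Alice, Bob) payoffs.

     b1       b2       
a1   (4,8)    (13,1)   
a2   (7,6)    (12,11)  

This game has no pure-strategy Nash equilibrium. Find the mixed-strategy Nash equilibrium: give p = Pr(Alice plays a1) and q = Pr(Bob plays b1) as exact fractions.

Each player's mixing probability is pinned down by making the *other* player indifferent.
Bob indifferent between b1 and b2: p·8 + (1−p)·6 = p·1 + (1−p)·11 ⟹ 6 + 2p = 11 + (-10)p ⟹ p = 5/12.
Alice indifferent between a1 and a2: q·4 + (1−q)·13 = q·7 + (1−q)·12 ⟹ 13 + (-9)q = 12 + (-5)q ⟹ q = 1/4.

p = 5/12, q = 1/4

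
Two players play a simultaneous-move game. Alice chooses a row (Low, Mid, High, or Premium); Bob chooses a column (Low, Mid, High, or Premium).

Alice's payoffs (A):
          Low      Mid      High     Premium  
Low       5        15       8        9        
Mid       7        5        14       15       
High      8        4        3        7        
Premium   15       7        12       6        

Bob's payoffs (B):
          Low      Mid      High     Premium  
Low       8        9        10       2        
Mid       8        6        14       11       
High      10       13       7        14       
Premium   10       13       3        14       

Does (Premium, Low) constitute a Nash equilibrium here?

No

Holding Bob at Low: Alice gets 15 from Premium, versus 5 from Low, 7 from Mid, 8 from High. No profitable deviation for Alice.
Holding Alice at Premium: Bob gets 10 from Low but could get 14 by switching to Premium. Bob has a profitable deviation.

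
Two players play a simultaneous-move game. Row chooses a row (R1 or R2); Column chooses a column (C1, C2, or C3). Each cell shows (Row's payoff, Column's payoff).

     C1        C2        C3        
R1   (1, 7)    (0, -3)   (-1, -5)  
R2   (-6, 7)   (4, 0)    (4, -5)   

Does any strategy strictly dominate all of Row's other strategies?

No strictly dominant strategy

A strategy is strictly dominant if it gives Row a strictly higher payoff than every other strategy, against every choice by the opponent.
R1 is not dominant: against C2, R2 gives 4 > 0.
R2 is not dominant: against C1, R1 gives 1 > -6.
No single strategy is best against every opponent action.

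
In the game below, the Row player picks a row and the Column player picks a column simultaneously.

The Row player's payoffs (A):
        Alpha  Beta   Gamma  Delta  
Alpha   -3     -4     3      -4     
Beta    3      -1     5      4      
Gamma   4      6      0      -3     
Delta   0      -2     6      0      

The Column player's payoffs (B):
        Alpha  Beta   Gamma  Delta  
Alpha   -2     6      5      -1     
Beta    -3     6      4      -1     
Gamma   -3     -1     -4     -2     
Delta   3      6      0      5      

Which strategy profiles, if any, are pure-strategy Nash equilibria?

(Gamma, Beta)

Find each player's best response to every opponent strategy; NE are the intersections.
The Row player's best responses — vs Alpha: Gamma (payoff 4); vs Beta: Gamma (payoff 6); vs Gamma: Delta (payoff 6); vs Delta: Beta (payoff 4).
The Column player's best responses — vs Alpha: Beta (payoff 6); vs Beta: Beta (payoff 6); vs Gamma: Beta (payoff -1); vs Delta: Beta (payoff 6).
The only mutual best response is (Gamma, Beta); neither player gains by switching there.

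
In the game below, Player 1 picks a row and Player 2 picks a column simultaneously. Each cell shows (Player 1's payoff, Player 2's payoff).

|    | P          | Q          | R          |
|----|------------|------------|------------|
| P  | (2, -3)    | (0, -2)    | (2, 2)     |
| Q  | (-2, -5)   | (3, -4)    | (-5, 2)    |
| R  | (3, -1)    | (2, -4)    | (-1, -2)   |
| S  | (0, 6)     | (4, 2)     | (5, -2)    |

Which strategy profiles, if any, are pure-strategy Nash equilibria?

(R, P)

Check mutual best responses: a cell is a NE iff neither player can gain by unilaterally deviating.
Player 1's best responses — vs P: R (payoff 3); vs Q: S (payoff 4); vs R: S (payoff 5).
Player 2's best responses — vs P: R (payoff 2); vs Q: R (payoff 2); vs R: P (payoff -1); vs S: P (payoff 6).
The only mutual best response is (R, P); neither player gains by switching there.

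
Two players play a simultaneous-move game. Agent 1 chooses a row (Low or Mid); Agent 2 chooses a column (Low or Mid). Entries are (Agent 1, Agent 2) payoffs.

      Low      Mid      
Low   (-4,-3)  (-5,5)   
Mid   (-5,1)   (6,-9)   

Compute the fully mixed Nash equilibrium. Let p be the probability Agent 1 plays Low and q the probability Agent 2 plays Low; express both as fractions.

Each player's mixing probability is pinned down by making the *other* player indifferent.
Agent 2 indifferent between Low and Mid: p·(-3) + (1−p)·1 = p·5 + (1−p)·(-9) ⟹ 1 + (-4)p = (-9) + 14p ⟹ p = 5/9.
Agent 1 indifferent between Low and Mid: q·(-4) + (1−q)·(-5) = q·(-5) + (1−q)·6 ⟹ (-5) + 1q = 6 + (-11)q ⟹ q = 11/12.

p = 5/9, q = 11/12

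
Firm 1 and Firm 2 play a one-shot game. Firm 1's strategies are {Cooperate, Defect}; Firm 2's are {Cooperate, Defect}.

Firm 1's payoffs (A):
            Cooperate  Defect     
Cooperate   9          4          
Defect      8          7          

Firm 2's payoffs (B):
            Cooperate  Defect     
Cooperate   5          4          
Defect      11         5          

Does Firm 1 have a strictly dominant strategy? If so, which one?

Check whether one of Firm 1's strategies beats all alternatives regardless of what the opponent does.
Cooperate is not dominant: against Defect, Defect gives 7 > 4.
Defect is not dominant: against Cooperate, Cooperate gives 9 > 8.
No single strategy is best against every opponent action.

None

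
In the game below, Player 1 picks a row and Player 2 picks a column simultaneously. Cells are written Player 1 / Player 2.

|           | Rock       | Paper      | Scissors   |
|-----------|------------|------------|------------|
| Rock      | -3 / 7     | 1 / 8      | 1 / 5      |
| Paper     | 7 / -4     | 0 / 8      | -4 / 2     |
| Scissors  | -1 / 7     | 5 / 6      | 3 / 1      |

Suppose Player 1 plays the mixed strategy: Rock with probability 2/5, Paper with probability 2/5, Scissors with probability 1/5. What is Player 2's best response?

Player 2's best reply maximizes expected payoff against the mix.
Rock: (2/5)·7 + (2/5)·(-4) + (1/5)·7 = 13/5
Paper: (2/5)·8 + (2/5)·8 + (1/5)·6 = 38/5
Scissors: (2/5)·5 + (2/5)·2 + (1/5)·1 = 3
Highest expected payoff is 38/5, from Paper.

Paper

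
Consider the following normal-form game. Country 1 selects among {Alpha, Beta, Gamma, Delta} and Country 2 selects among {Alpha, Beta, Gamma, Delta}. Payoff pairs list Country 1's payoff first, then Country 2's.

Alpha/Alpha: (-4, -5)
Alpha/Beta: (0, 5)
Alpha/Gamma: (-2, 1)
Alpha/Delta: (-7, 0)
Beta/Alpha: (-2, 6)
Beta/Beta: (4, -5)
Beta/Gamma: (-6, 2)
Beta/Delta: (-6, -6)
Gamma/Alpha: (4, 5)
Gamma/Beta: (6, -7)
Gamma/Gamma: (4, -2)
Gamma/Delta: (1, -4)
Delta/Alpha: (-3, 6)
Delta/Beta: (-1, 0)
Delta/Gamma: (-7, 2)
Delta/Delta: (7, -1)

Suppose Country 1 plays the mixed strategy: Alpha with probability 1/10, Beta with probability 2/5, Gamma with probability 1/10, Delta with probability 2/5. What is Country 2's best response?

Compute Country 2's expected payoff from each pure strategy against the given mix.
Alpha: (1/10)·(-5) + (2/5)·6 + (1/10)·5 + (2/5)·6 = 24/5
Beta: (1/10)·5 + (2/5)·(-5) + (1/10)·(-7) + (2/5)·0 = -11/5
Gamma: (1/10)·1 + (2/5)·2 + (1/10)·(-2) + (2/5)·2 = 3/2
Delta: (1/10)·0 + (2/5)·(-6) + (1/10)·(-4) + (2/5)·(-1) = -16/5
Highest expected payoff is 24/5, from Alpha.

Alpha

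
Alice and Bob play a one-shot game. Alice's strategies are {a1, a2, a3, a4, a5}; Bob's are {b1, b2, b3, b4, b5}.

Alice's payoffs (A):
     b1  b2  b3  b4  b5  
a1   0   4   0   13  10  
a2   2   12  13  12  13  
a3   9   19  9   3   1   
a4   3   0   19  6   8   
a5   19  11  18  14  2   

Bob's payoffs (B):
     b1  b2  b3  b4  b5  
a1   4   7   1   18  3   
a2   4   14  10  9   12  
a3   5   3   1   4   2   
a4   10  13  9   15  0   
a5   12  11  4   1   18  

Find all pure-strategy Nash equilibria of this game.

Find each player's best response to every opponent strategy; NE are the intersections.
Alice's best responses — vs b1: a5 (payoff 19); vs b2: a3 (payoff 19); vs b3: a4 (payoff 19); vs b4: a5 (payoff 14); vs b5: a2 (payoff 13).
Bob's best responses — vs a1: b4 (payoff 18); vs a2: b2 (payoff 14); vs a3: b1 (payoff 5); vs a4: b4 (payoff 15); vs a5: b5 (payoff 18).
No cell has both players best-responding. For instance, Alice's best reply to b4 is a5, but against a5 Bob prefers b5 over b4.

There is no pure-strategy Nash equilibrium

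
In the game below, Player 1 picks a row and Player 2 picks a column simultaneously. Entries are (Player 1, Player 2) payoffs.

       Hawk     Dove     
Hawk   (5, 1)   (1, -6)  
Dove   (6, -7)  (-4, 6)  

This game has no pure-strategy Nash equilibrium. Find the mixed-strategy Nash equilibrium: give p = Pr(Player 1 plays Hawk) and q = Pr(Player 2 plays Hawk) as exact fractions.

In a mixed NE each player is indifferent between their pure strategies, so the opponent's mix sets the indifference.
Player 2 indifferent between Hawk and Dove: p·1 + (1−p)·(-7) = p·(-6) + (1−p)·6 ⟹ (-7) + 8p = 6 + (-12)p ⟹ p = 13/20.
Player 1 indifferent between Hawk and Dove: q·5 + (1−q)·1 = q·6 + (1−q)·(-4) ⟹ 1 + 4q = (-4) + 10q ⟹ q = 5/6.

p = 13/20, q = 5/6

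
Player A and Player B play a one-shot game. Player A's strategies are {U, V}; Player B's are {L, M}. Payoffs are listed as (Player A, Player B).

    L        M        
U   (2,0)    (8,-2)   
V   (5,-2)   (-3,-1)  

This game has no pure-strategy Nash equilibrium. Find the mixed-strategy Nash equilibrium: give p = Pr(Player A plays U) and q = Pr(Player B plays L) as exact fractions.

In a mixed NE each player is indifferent between their pure strategies, so the opponent's mix sets the indifference.
Player B indifferent between L and M: p·0 + (1−p)·(-2) = p·(-2) + (1−p)·(-1) ⟹ (-2) + 2p = (-1) + (-1)p ⟹ p = 1/3.
Player A indifferent between U and V: q·2 + (1−q)·8 = q·5 + (1−q)·(-3) ⟹ 8 + (-6)q = (-3) + 8q ⟹ q = 11/14.

p = 1/3, q = 11/14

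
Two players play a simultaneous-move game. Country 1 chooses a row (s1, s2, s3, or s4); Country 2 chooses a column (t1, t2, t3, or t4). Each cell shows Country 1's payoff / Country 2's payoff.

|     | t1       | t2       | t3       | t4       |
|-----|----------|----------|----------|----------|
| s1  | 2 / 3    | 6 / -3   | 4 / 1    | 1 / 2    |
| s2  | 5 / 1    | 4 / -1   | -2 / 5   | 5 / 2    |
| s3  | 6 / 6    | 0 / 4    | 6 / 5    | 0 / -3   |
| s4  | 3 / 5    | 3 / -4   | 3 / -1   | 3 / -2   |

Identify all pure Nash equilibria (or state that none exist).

Find each player's best response to every opponent strategy; NE are the intersections.
Country 1's best responses — vs t1: s3 (payoff 6); vs t2: s1 (payoff 6); vs t3: s3 (payoff 6); vs t4: s2 (payoff 5).
Country 2's best responses — vs s1: t1 (payoff 3); vs s2: t3 (payoff 5); vs s3: t1 (payoff 6); vs s4: t1 (payoff 5).
The only mutual best response is (s3, t1); neither player gains by switching there.

(s3, t1)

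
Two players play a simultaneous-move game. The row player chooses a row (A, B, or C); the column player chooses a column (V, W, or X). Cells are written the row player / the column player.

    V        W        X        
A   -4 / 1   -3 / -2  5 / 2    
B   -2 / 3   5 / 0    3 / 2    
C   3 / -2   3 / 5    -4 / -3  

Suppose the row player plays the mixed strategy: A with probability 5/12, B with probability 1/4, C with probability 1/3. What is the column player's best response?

The column player's best reply maximizes expected payoff against the mix.
V: (5/12)·1 + (1/4)·3 + (1/3)·(-2) = 1/2
W: (5/12)·(-2) + (1/4)·0 + (1/3)·5 = 5/6
X: (5/12)·2 + (1/4)·2 + (1/3)·(-3) = 1/3
Highest expected payoff is 5/6, from W.

W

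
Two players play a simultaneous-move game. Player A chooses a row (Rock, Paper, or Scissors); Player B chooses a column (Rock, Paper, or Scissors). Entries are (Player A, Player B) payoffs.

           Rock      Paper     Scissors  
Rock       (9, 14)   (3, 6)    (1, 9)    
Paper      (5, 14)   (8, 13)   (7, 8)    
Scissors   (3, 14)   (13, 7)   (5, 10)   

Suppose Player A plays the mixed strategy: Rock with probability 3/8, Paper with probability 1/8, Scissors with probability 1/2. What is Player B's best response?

Rock

Player B's best reply maximizes expected payoff against the mix.
Rock: (3/8)·14 + (1/8)·14 + (1/2)·14 = 14
Paper: (3/8)·6 + (1/8)·13 + (1/2)·7 = 59/8
Scissors: (3/8)·9 + (1/8)·8 + (1/2)·10 = 75/8
Highest expected payoff is 14, from Rock.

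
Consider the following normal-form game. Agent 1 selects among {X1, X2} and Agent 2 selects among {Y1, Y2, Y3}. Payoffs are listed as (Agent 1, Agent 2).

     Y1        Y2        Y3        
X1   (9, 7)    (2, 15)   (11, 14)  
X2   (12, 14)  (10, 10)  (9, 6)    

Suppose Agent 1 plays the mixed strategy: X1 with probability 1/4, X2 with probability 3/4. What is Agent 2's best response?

Y1

Agent 2's best reply maximizes expected payoff against the mix.
Y1: (1/4)·7 + (3/4)·14 = 49/4
Y2: (1/4)·15 + (3/4)·10 = 45/4
Y3: (1/4)·14 + (3/4)·6 = 8
Highest expected payoff is 49/4, from Y1.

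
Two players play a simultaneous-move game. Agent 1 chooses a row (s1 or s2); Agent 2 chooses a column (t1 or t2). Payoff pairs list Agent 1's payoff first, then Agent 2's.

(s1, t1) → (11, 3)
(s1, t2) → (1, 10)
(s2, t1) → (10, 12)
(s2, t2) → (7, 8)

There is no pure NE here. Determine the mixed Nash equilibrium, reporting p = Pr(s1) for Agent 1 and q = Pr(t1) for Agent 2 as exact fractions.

In a mixed NE each player is indifferent between their pure strategies, so the opponent's mix sets the indifference.
Agent 2 indifferent between t1 and t2: p·3 + (1−p)·12 = p·10 + (1−p)·8 ⟹ 12 + (-9)p = 8 + 2p ⟹ p = 4/11.
Agent 1 indifferent between s1 and s2: q·11 + (1−q)·1 = q·10 + (1−q)·7 ⟹ 1 + 10q = 7 + 3q ⟹ q = 6/7.

p = 4/11, q = 6/7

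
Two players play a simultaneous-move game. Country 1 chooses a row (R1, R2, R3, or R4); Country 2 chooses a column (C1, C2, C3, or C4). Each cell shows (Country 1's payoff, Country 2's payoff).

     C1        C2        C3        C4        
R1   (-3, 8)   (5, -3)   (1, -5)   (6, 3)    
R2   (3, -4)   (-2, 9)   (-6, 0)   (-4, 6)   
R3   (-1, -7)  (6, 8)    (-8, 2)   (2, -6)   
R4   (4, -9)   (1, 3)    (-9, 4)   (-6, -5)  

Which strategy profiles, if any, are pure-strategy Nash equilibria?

Check mutual best responses: a cell is a NE iff neither player can gain by unilaterally deviating.
Country 1's best responses — vs C1: R4 (payoff 4); vs C2: R3 (payoff 6); vs C3: R1 (payoff 1); vs C4: R1 (payoff 6).
Country 2's best responses — vs R1: C1 (payoff 8); vs R2: C2 (payoff 9); vs R3: C2 (payoff 8); vs R4: C3 (payoff 4).
The only mutual best response is (R3, C2); neither player gains by switching there.

(R3, C2)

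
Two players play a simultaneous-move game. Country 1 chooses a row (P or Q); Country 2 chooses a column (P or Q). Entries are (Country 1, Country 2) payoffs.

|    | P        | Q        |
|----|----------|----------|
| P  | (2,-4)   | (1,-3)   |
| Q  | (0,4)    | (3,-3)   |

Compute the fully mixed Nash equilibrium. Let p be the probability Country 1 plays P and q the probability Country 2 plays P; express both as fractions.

In a mixed NE each player is indifferent between their pure strategies, so the opponent's mix sets the indifference.
Country 2 indifferent between P and Q: p·(-4) + (1−p)·4 = p·(-3) + (1−p)·(-3) ⟹ 4 + (-8)p = (-3) + 0p ⟹ p = 7/8.
Country 1 indifferent between P and Q: q·2 + (1−q)·1 = q·0 + (1−q)·3 ⟹ 1 + 1q = 3 + (-3)q ⟹ q = 1/2.

p = 7/8, q = 1/2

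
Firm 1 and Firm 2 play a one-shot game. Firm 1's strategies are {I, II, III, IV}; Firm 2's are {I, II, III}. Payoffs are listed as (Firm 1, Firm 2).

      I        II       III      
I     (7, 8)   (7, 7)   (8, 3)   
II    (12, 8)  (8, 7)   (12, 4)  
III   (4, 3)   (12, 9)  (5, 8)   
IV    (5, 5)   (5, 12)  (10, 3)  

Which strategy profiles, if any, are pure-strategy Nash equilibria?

(II, I) and (III, II)

Find each player's best response to every opponent strategy; NE are the intersections.
Firm 1's best responses — vs I: II (payoff 12); vs II: III (payoff 12); vs III: II (payoff 12).
Firm 2's best responses — vs I: I (payoff 8); vs II: I (payoff 8); vs III: II (payoff 9); vs IV: II (payoff 12).
Mutual best responses occur at (II, I) and (III, II); at each, neither player gains by switching.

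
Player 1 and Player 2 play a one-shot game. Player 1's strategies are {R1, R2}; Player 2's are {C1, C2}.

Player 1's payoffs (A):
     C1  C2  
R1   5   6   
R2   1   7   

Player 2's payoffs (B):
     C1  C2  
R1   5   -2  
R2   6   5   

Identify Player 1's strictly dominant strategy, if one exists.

A strategy is strictly dominant if it gives Player 1 a strictly higher payoff than every other strategy, against every choice by the opponent.
R1 is not dominant: against C2, R2 gives 7 > 6.
R2 is not dominant: against C1, R1 gives 5 > 1.
No single strategy is best against every opponent action.

No strictly dominant strategy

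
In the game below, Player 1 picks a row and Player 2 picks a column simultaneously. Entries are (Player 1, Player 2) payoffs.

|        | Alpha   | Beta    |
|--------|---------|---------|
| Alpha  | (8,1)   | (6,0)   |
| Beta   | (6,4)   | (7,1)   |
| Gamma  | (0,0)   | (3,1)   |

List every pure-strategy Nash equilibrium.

(Alpha, Alpha)

A profile is a Nash equilibrium when each player is best-responding to the other.
Player 1's best responses — vs Alpha: Alpha (payoff 8); vs Beta: Beta (payoff 7).
Player 2's best responses — vs Alpha: Alpha (payoff 1); vs Beta: Alpha (payoff 4); vs Gamma: Beta (payoff 1).
The only mutual best response is (Alpha, Alpha); neither player gains by switching there.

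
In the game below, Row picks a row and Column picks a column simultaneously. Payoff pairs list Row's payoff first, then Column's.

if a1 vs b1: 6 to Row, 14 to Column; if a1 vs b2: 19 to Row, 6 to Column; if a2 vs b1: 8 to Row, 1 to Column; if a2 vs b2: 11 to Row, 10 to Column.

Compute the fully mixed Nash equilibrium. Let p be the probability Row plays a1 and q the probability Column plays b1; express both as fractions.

Each player's mixing probability is pinned down by making the *other* player indifferent.
Column indifferent between b1 and b2: p·14 + (1−p)·1 = p·6 + (1−p)·10 ⟹ 1 + 13p = 10 + (-4)p ⟹ p = 9/17.
Row indifferent between a1 and a2: q·6 + (1−q)·19 = q·8 + (1−q)·11 ⟹ 19 + (-13)q = 11 + (-3)q ⟹ q = 4/5.

p = 9/17, q = 4/5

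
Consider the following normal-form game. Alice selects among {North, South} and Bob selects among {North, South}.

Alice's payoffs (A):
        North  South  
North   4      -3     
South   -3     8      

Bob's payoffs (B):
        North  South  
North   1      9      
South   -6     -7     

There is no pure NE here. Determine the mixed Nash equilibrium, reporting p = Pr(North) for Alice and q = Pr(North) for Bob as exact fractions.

In a mixed NE each player is indifferent between their pure strategies, so the opponent's mix sets the indifference.
Bob indifferent between North and South: p·1 + (1−p)·(-6) = p·9 + (1−p)·(-7) ⟹ (-6) + 7p = (-7) + 16p ⟹ p = 1/9.
Alice indifferent between North and South: q·4 + (1−q)·(-3) = q·(-3) + (1−q)·8 ⟹ (-3) + 7q = 8 + (-11)q ⟹ q = 11/18.

p = 1/9, q = 11/18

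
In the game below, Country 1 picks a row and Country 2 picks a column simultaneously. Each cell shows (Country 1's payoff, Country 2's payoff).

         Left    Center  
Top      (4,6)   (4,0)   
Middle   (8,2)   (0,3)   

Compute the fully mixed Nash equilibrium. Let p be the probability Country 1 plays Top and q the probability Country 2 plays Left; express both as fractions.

p = 1/7, q = 1/2

In a mixed NE each player is indifferent between their pure strategies, so the opponent's mix sets the indifference.
Country 2 indifferent between Left and Center: p·6 + (1−p)·2 = p·0 + (1−p)·3 ⟹ 2 + 4p = 3 + (-3)p ⟹ p = 1/7.
Country 1 indifferent between Top and Middle: q·4 + (1−q)·4 = q·8 + (1−q)·0 ⟹ 4 + 0q = 0 + 8q ⟹ q = 1/2.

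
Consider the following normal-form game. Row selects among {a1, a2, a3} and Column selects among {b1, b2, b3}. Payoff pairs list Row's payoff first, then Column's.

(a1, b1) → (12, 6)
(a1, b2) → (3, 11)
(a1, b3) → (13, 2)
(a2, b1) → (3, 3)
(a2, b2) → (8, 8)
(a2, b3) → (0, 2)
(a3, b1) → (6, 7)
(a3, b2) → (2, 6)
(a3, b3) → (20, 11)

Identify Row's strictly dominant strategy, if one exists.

None

A strategy is strictly dominant if it gives Row a strictly higher payoff than every other strategy, against every choice by the opponent.
a1 is not dominant: against b2, a2 gives 8 > 3.
a2 is not dominant: against b1, a1 gives 12 > 3.
a3 is not dominant: against b1, a1 gives 12 > 6.
No single strategy is best against every opponent action.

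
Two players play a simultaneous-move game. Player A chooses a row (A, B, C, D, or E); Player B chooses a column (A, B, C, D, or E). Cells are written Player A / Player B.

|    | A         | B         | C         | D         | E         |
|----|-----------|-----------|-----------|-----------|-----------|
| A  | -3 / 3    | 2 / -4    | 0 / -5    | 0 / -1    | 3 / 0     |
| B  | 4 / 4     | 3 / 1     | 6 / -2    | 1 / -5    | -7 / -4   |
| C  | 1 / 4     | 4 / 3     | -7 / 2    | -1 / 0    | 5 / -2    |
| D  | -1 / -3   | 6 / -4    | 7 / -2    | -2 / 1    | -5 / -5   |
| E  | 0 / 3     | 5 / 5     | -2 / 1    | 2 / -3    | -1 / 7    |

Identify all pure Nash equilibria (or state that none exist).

(B, A)

A profile is a Nash equilibrium when each player is best-responding to the other.
Player A's best responses — vs A: B (payoff 4); vs B: D (payoff 6); vs C: D (payoff 7); vs D: E (payoff 2); vs E: C (payoff 5).
Player B's best responses — vs A: A (payoff 3); vs B: A (payoff 4); vs C: A (payoff 4); vs D: D (payoff 1); vs E: E (payoff 7).
The only mutual best response is (B, A); neither player gains by switching there.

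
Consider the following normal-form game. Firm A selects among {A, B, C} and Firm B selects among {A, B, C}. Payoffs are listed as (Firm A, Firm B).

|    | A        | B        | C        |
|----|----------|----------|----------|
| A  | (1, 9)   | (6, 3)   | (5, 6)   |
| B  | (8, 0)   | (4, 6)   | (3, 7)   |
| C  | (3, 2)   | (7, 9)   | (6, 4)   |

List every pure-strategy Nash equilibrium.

(C, B)

A profile is a Nash equilibrium when each player is best-responding to the other.
Firm A's best responses — vs A: B (payoff 8); vs B: C (payoff 7); vs C: C (payoff 6).
Firm B's best responses — vs A: A (payoff 9); vs B: C (payoff 7); vs C: B (payoff 9).
The only mutual best response is (C, B); neither player gains by switching there.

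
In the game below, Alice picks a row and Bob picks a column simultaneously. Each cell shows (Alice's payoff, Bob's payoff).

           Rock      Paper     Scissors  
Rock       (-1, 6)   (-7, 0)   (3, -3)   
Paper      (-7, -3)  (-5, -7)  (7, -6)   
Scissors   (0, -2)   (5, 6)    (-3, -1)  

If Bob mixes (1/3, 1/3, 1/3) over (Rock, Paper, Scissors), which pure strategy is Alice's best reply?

Scissors

Alice's best reply maximizes expected payoff against the mix.
Rock: (1/3)·(-1) + (1/3)·(-7) + (1/3)·3 = -5/3
Paper: (1/3)·(-7) + (1/3)·(-5) + (1/3)·7 = -5/3
Scissors: (1/3)·0 + (1/3)·5 + (1/3)·(-3) = 2/3
Highest expected payoff is 2/3, from Scissors.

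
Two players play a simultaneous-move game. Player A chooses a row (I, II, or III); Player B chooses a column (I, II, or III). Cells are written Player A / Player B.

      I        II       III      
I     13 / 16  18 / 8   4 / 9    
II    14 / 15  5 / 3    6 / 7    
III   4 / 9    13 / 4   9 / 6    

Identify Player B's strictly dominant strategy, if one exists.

I

Check whether one of Player B's strategies beats all alternatives regardless of what the opponent does.
I strictly dominates: vs I: 16 > each of {8, 9}; vs II: 15 > each of {3, 7}; vs III: 9 > each of {4, 6}.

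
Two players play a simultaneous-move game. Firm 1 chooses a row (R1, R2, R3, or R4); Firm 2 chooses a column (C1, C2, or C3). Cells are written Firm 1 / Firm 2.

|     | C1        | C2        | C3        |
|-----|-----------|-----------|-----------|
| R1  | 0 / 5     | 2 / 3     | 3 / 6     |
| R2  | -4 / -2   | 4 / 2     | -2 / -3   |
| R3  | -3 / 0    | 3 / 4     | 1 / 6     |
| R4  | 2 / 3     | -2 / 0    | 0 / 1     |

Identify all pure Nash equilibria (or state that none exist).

(R1, C3), (R2, C2), and (R4, C1)

Find each player's best response to every opponent strategy; NE are the intersections.
Firm 1's best responses — vs C1: R4 (payoff 2); vs C2: R2 (payoff 4); vs C3: R1 (payoff 3).
Firm 2's best responses — vs R1: C3 (payoff 6); vs R2: C2 (payoff 2); vs R3: C3 (payoff 6); vs R4: C1 (payoff 3).
Mutual best responses occur at (R1, C3), (R2, C2), and (R4, C1); at each, neither player gains by switching.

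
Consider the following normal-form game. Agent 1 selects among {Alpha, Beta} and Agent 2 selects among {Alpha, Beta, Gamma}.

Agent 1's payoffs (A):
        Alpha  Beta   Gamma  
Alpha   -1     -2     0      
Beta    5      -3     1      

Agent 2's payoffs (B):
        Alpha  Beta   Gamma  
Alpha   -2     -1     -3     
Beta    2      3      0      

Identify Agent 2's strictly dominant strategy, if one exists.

Check whether one of Agent 2's strategies beats all alternatives regardless of what the opponent does.
Beta strictly dominates: vs Alpha: -1 > each of {-2, -3}; vs Beta: 3 > each of {2, 0}.

Beta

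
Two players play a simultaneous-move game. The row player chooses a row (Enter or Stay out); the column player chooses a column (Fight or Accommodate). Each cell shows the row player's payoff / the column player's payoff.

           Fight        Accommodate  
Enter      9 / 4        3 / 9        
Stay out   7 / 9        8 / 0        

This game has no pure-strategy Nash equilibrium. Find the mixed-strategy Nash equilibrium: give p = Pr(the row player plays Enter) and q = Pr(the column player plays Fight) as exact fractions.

In a mixed NE each player is indifferent between their pure strategies, so the opponent's mix sets the indifference.
The column player indifferent between Fight and Accommodate: p·4 + (1−p)·9 = p·9 + (1−p)·0 ⟹ 9 + (-5)p = 0 + 9p ⟹ p = 9/14.
The row player indifferent between Enter and Stay out: q·9 + (1−q)·3 = q·7 + (1−q)·8 ⟹ 3 + 6q = 8 + (-1)q ⟹ q = 5/7.

p = 9/14, q = 5/7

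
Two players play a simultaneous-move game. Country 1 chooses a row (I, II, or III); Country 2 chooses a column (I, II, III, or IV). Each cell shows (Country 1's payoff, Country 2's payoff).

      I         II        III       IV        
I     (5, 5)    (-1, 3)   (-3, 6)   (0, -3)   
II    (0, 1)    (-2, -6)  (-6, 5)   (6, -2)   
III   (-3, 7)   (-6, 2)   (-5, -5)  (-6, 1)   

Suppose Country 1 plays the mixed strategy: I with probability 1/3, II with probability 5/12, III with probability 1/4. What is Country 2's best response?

Country 2's best reply maximizes expected payoff against the mix.
I: (1/3)·5 + (5/12)·1 + (1/4)·7 = 23/6
II: (1/3)·3 + (5/12)·(-6) + (1/4)·2 = -1
III: (1/3)·6 + (5/12)·5 + (1/4)·(-5) = 17/6
IV: (1/3)·(-3) + (5/12)·(-2) + (1/4)·1 = -19/12
Highest expected payoff is 23/6, from I.

I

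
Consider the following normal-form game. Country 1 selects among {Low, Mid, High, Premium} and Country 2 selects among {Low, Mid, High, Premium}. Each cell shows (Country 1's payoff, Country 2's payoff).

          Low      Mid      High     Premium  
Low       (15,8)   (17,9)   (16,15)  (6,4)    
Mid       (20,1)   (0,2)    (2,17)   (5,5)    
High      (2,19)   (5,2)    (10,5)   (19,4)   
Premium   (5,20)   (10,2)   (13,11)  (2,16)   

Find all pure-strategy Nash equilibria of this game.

(Low, High)

A profile is a Nash equilibrium when each player is best-responding to the other.
Country 1's best responses — vs Low: Mid (payoff 20); vs Mid: Low (payoff 17); vs High: Low (payoff 16); vs Premium: High (payoff 19).
Country 2's best responses — vs Low: High (payoff 15); vs Mid: High (payoff 17); vs High: Low (payoff 19); vs Premium: Low (payoff 20).
The only mutual best response is (Low, High); neither player gains by switching there.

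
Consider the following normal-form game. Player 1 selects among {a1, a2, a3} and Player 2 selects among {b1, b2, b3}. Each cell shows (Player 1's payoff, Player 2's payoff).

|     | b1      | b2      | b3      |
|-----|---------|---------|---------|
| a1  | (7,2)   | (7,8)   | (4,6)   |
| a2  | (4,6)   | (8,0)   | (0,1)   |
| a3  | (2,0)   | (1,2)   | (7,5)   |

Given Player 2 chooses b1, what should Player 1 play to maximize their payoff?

a1

With Player 2 fixed at b1, Player 1's payoffs are: a1 → 7, a2 → 4, a3 → 2.
The maximum is 7, achieved by a1.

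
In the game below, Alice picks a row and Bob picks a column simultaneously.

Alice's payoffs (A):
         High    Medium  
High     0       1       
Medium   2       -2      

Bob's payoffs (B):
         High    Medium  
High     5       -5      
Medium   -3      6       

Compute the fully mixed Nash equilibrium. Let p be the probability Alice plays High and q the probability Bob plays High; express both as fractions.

In a mixed NE each player is indifferent between their pure strategies, so the opponent's mix sets the indifference.
Bob indifferent between High and Medium: p·5 + (1−p)·(-3) = p·(-5) + (1−p)·6 ⟹ (-3) + 8p = 6 + (-11)p ⟹ p = 9/19.
Alice indifferent between High and Medium: q·0 + (1−q)·1 = q·2 + (1−q)·(-2) ⟹ 1 + (-1)q = (-2) + 4q ⟹ q = 3/5.

p = 9/19, q = 3/5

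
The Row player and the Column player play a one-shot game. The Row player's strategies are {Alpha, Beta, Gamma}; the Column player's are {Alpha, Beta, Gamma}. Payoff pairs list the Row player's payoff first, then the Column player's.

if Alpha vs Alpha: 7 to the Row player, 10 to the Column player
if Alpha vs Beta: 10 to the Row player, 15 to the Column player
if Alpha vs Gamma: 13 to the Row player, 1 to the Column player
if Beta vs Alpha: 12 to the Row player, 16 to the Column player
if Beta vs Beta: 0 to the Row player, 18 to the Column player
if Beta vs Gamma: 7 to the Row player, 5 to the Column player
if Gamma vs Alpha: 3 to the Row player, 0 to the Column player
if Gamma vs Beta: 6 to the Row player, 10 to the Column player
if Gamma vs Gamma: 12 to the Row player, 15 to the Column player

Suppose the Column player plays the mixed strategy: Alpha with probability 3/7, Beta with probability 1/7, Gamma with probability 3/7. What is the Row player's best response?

The Row player's best reply maximizes expected payoff against the mix.
Alpha: (3/7)·7 + (1/7)·10 + (3/7)·13 = 10
Beta: (3/7)·12 + (1/7)·0 + (3/7)·7 = 57/7
Gamma: (3/7)·3 + (1/7)·6 + (3/7)·12 = 51/7
Highest expected payoff is 10, from Alpha.

Alpha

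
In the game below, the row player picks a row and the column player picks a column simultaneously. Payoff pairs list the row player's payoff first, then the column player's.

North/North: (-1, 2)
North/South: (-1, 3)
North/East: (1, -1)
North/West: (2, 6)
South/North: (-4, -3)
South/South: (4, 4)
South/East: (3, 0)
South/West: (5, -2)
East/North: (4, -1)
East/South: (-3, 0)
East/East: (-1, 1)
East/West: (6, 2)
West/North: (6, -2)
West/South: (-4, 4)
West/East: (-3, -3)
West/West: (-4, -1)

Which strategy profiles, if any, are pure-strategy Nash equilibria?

Check mutual best responses: a cell is a NE iff neither player can gain by unilaterally deviating.
The row player's best responses — vs North: West (payoff 6); vs South: South (payoff 4); vs East: South (payoff 3); vs West: East (payoff 6).
The column player's best responses — vs North: West (payoff 6); vs South: South (payoff 4); vs East: West (payoff 2); vs West: South (payoff 4).
Mutual best responses occur at (South, South) and (East, West); at each, neither player gains by switching.

(South, South) and (East, West)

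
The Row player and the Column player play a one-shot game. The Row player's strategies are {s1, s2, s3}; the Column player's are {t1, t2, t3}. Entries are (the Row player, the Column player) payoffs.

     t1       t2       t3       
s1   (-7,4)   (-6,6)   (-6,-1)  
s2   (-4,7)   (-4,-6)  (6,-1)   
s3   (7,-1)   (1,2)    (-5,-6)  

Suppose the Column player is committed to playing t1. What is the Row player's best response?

s3

With the Column player fixed at t1, the Row player's payoffs are: s1 → -7, s2 → -4, s3 → 7.
The maximum is 7, achieved by s3.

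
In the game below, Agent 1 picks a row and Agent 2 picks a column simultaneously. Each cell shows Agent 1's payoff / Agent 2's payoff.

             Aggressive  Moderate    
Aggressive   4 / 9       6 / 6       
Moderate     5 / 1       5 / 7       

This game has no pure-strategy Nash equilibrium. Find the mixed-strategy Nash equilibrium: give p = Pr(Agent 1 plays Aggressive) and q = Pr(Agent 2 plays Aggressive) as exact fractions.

Each player's mixing probability is pinned down by making the *other* player indifferent.
Agent 2 indifferent between Aggressive and Moderate: p·9 + (1−p)·1 = p·6 + (1−p)·7 ⟹ 1 + 8p = 7 + (-1)p ⟹ p = 2/3.
Agent 1 indifferent between Aggressive and Moderate: q·4 + (1−q)·6 = q·5 + (1−q)·5 ⟹ 6 + (-2)q = 5 + 0q ⟹ q = 1/2.

p = 2/3, q = 1/2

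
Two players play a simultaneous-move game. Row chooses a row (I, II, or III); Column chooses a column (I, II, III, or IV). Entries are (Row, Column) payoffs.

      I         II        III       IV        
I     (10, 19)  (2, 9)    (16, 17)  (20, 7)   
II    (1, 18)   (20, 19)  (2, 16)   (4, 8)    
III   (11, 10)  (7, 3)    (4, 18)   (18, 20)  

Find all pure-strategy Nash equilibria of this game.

Find each player's best response to every opponent strategy; NE are the intersections.
Row's best responses — vs I: III (payoff 11); vs II: II (payoff 20); vs III: I (payoff 16); vs IV: I (payoff 20).
Column's best responses — vs I: I (payoff 19); vs II: II (payoff 19); vs III: IV (payoff 20).
The only mutual best response is (II, II); neither player gains by switching there.

(II, II)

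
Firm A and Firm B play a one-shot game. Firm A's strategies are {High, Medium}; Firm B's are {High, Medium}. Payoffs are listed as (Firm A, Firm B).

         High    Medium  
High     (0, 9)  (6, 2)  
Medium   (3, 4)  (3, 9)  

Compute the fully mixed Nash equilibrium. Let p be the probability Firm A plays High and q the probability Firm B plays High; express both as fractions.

p = 5/12, q = 1/2

In a mixed NE each player is indifferent between their pure strategies, so the opponent's mix sets the indifference.
Firm B indifferent between High and Medium: p·9 + (1−p)·4 = p·2 + (1−p)·9 ⟹ 4 + 5p = 9 + (-7)p ⟹ p = 5/12.
Firm A indifferent between High and Medium: q·0 + (1−q)·6 = q·3 + (1−q)·3 ⟹ 6 + (-6)q = 3 + 0q ⟹ q = 1/2.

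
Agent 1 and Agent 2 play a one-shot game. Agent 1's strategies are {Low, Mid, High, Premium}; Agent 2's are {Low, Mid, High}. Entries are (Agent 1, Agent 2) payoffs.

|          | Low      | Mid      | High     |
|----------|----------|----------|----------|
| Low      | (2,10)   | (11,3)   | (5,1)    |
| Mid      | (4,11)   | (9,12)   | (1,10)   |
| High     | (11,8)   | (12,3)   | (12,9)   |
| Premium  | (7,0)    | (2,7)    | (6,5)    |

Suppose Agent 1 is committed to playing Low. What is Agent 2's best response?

With Agent 1 fixed at Low, Agent 2's payoffs are: Low → 10, Mid → 3, High → 1.
The maximum is 10, achieved by Low.

Low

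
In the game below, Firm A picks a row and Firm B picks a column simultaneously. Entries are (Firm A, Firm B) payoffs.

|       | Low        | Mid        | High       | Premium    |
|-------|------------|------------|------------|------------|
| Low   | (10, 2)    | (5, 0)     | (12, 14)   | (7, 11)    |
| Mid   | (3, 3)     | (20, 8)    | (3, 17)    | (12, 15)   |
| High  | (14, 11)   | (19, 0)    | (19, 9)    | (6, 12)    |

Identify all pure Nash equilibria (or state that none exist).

No pure-strategy Nash equilibrium

Find each player's best response to every opponent strategy; NE are the intersections.
Firm A's best responses — vs Low: High (payoff 14); vs Mid: Mid (payoff 20); vs High: High (payoff 19); vs Premium: Mid (payoff 12).
Firm B's best responses — vs Low: High (payoff 14); vs Mid: High (payoff 17); vs High: Premium (payoff 12).
No cell has both players best-responding. For instance, Firm A's best reply to Low is High, but against High Firm B prefers Premium over Low.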